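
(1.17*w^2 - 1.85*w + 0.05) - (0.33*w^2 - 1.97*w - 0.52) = 0.84*w^2 + 0.12*w + 0.57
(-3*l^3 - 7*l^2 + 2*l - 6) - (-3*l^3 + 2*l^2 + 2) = -9*l^2 + 2*l - 8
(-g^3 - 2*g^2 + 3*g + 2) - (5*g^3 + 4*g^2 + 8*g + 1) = -6*g^3 - 6*g^2 - 5*g + 1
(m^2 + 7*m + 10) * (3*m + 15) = 3*m^3 + 36*m^2 + 135*m + 150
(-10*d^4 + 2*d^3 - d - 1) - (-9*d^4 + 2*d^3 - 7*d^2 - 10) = -d^4 + 7*d^2 - d + 9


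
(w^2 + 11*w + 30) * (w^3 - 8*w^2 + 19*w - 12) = w^5 + 3*w^4 - 39*w^3 - 43*w^2 + 438*w - 360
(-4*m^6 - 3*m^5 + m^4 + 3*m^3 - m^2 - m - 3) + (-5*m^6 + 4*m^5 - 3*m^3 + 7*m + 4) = -9*m^6 + m^5 + m^4 - m^2 + 6*m + 1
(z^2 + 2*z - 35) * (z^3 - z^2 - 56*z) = z^5 + z^4 - 93*z^3 - 77*z^2 + 1960*z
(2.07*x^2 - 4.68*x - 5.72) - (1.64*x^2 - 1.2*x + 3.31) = 0.43*x^2 - 3.48*x - 9.03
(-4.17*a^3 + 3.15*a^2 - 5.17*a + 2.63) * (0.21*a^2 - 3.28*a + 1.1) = -0.8757*a^5 + 14.3391*a^4 - 16.0047*a^3 + 20.9749*a^2 - 14.3134*a + 2.893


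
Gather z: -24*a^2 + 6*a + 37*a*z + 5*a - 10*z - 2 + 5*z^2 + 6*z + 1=-24*a^2 + 11*a + 5*z^2 + z*(37*a - 4) - 1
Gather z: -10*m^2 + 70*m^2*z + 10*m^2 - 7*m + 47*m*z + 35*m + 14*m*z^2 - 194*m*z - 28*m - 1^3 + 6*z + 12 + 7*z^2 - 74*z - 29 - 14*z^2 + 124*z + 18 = z^2*(14*m - 7) + z*(70*m^2 - 147*m + 56)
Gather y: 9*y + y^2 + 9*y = y^2 + 18*y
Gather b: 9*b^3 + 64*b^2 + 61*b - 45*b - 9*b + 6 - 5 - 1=9*b^3 + 64*b^2 + 7*b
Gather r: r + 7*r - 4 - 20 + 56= 8*r + 32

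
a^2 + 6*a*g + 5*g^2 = (a + g)*(a + 5*g)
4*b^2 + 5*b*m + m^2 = (b + m)*(4*b + m)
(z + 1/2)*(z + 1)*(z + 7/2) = z^3 + 5*z^2 + 23*z/4 + 7/4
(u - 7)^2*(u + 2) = u^3 - 12*u^2 + 21*u + 98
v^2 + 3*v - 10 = (v - 2)*(v + 5)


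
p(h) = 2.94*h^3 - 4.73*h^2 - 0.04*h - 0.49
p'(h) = 8.82*h^2 - 9.46*h - 0.04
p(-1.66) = -26.91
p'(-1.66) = 39.97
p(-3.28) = -154.99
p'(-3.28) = 125.88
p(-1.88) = -36.67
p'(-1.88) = 48.92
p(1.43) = -1.62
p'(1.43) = 4.47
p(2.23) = 8.50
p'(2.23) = 22.73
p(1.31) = -2.05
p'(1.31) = 2.70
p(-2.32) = -62.57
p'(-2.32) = 69.38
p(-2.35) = -64.67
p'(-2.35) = 70.90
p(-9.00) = -2526.52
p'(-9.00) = 799.52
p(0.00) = -0.49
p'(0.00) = -0.04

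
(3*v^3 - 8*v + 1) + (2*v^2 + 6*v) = 3*v^3 + 2*v^2 - 2*v + 1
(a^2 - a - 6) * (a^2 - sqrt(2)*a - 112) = a^4 - sqrt(2)*a^3 - a^3 - 118*a^2 + sqrt(2)*a^2 + 6*sqrt(2)*a + 112*a + 672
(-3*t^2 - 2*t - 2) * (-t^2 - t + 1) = 3*t^4 + 5*t^3 + t^2 - 2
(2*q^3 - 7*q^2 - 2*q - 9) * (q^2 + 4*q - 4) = 2*q^5 + q^4 - 38*q^3 + 11*q^2 - 28*q + 36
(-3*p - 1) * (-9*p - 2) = 27*p^2 + 15*p + 2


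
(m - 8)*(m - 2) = m^2 - 10*m + 16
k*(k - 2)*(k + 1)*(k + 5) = k^4 + 4*k^3 - 7*k^2 - 10*k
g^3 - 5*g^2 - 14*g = g*(g - 7)*(g + 2)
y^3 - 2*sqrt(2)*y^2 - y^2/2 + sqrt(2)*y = y*(y - 1/2)*(y - 2*sqrt(2))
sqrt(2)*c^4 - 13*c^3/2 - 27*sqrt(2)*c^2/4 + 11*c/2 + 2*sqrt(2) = (c - 4*sqrt(2))*(c - sqrt(2)/2)*(c + sqrt(2))*(sqrt(2)*c + 1/2)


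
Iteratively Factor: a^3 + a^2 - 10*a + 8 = (a + 4)*(a^2 - 3*a + 2) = (a - 1)*(a + 4)*(a - 2)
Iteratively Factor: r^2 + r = (r + 1)*(r)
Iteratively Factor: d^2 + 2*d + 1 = (d + 1)*(d + 1)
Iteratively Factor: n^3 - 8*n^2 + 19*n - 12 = (n - 3)*(n^2 - 5*n + 4) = (n - 4)*(n - 3)*(n - 1)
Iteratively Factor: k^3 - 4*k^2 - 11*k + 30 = (k - 5)*(k^2 + k - 6) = (k - 5)*(k - 2)*(k + 3)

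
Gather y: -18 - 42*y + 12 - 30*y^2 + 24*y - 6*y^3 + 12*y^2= -6*y^3 - 18*y^2 - 18*y - 6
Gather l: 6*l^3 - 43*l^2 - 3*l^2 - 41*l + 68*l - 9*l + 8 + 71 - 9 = 6*l^3 - 46*l^2 + 18*l + 70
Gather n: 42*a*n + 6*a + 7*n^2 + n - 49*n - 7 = 6*a + 7*n^2 + n*(42*a - 48) - 7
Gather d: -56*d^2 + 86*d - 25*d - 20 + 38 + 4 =-56*d^2 + 61*d + 22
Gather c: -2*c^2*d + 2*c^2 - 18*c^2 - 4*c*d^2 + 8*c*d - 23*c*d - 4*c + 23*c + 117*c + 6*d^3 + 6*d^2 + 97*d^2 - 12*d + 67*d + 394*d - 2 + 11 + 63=c^2*(-2*d - 16) + c*(-4*d^2 - 15*d + 136) + 6*d^3 + 103*d^2 + 449*d + 72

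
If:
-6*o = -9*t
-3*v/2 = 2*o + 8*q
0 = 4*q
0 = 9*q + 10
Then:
No Solution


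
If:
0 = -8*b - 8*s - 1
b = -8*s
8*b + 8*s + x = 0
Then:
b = -1/7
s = 1/56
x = 1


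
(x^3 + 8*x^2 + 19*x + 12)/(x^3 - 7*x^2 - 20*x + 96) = (x^2 + 4*x + 3)/(x^2 - 11*x + 24)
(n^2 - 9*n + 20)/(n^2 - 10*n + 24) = (n - 5)/(n - 6)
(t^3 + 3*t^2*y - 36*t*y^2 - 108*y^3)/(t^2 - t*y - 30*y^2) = (t^2 + 9*t*y + 18*y^2)/(t + 5*y)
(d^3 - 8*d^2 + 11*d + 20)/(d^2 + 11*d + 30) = (d^3 - 8*d^2 + 11*d + 20)/(d^2 + 11*d + 30)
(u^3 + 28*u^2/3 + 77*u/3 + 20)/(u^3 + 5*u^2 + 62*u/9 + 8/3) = 3*(u + 5)/(3*u + 2)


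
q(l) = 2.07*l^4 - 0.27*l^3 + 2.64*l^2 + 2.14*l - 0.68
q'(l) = 8.28*l^3 - 0.81*l^2 + 5.28*l + 2.14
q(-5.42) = 1894.62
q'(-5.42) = -1368.61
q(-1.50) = 13.44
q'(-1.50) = -35.55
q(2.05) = 49.03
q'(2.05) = 80.89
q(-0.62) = -0.62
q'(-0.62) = -3.42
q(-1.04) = 2.68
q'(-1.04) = -13.54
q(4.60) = 965.58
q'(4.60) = 815.23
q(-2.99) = 189.19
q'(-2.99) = -242.22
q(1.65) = 24.17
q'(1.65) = 45.84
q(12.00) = 42862.12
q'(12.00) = 14256.70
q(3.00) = 189.88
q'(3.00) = 234.25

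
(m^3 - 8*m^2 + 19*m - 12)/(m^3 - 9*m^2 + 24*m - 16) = (m - 3)/(m - 4)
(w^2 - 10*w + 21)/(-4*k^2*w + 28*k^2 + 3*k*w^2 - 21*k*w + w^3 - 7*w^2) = (w - 3)/(-4*k^2 + 3*k*w + w^2)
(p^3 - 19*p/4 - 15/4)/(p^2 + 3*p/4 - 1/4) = (4*p^2 - 4*p - 15)/(4*p - 1)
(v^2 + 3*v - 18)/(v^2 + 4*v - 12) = (v - 3)/(v - 2)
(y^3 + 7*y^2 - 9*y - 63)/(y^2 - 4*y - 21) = (y^2 + 4*y - 21)/(y - 7)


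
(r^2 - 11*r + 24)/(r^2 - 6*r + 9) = (r - 8)/(r - 3)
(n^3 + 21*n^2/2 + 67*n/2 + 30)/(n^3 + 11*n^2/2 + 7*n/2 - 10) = (2*n^2 + 13*n + 15)/(2*n^2 + 3*n - 5)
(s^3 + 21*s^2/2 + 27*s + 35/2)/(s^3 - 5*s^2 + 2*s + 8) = (2*s^2 + 19*s + 35)/(2*(s^2 - 6*s + 8))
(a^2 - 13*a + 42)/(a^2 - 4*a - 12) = (a - 7)/(a + 2)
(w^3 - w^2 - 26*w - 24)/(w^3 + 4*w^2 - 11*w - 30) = (w^3 - w^2 - 26*w - 24)/(w^3 + 4*w^2 - 11*w - 30)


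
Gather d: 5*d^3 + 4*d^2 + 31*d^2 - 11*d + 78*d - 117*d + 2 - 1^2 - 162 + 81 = 5*d^3 + 35*d^2 - 50*d - 80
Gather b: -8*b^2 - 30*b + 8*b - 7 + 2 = -8*b^2 - 22*b - 5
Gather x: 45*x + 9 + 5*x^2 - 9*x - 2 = 5*x^2 + 36*x + 7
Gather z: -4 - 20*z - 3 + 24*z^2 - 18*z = 24*z^2 - 38*z - 7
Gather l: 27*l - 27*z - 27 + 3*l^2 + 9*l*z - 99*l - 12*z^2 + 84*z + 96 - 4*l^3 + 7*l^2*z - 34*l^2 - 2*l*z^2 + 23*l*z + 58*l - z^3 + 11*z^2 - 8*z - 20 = -4*l^3 + l^2*(7*z - 31) + l*(-2*z^2 + 32*z - 14) - z^3 - z^2 + 49*z + 49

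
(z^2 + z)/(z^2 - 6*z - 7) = z/(z - 7)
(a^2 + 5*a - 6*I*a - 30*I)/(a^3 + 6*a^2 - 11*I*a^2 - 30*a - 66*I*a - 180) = (a + 5)/(a^2 + a*(6 - 5*I) - 30*I)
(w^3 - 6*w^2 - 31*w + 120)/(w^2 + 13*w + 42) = (w^3 - 6*w^2 - 31*w + 120)/(w^2 + 13*w + 42)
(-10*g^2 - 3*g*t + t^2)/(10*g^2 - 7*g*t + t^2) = (2*g + t)/(-2*g + t)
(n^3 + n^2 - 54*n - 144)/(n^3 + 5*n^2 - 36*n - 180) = (n^2 - 5*n - 24)/(n^2 - n - 30)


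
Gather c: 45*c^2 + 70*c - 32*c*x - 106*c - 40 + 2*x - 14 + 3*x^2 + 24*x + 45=45*c^2 + c*(-32*x - 36) + 3*x^2 + 26*x - 9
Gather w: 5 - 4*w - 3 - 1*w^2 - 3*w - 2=-w^2 - 7*w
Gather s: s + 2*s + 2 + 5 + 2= 3*s + 9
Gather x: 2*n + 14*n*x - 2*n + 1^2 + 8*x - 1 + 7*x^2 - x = 7*x^2 + x*(14*n + 7)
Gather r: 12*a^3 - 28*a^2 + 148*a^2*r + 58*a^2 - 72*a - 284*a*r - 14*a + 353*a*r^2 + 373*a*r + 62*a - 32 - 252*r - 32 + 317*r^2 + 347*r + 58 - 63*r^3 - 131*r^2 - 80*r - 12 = 12*a^3 + 30*a^2 - 24*a - 63*r^3 + r^2*(353*a + 186) + r*(148*a^2 + 89*a + 15) - 18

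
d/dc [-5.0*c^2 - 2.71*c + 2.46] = -10.0*c - 2.71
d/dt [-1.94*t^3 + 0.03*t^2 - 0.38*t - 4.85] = -5.82*t^2 + 0.06*t - 0.38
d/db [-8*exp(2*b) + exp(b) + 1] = (1 - 16*exp(b))*exp(b)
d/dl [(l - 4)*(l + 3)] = 2*l - 1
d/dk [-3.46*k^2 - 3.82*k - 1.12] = -6.92*k - 3.82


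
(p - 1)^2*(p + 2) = p^3 - 3*p + 2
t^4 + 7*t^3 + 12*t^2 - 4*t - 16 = (t - 1)*(t + 2)^2*(t + 4)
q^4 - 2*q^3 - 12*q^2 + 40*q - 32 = (q - 2)^3*(q + 4)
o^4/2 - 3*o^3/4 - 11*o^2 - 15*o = o*(o/2 + 1)*(o - 6)*(o + 5/2)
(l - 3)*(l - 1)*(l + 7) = l^3 + 3*l^2 - 25*l + 21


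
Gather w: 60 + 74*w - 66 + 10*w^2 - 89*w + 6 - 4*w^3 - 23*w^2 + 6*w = -4*w^3 - 13*w^2 - 9*w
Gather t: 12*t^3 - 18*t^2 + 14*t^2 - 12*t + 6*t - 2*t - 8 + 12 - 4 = 12*t^3 - 4*t^2 - 8*t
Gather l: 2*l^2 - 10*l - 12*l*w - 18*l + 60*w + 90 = 2*l^2 + l*(-12*w - 28) + 60*w + 90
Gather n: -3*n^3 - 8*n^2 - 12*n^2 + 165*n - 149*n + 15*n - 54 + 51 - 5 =-3*n^3 - 20*n^2 + 31*n - 8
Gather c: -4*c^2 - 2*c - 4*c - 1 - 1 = -4*c^2 - 6*c - 2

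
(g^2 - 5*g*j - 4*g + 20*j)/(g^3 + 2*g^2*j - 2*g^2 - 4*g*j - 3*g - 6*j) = (-g^2 + 5*g*j + 4*g - 20*j)/(-g^3 - 2*g^2*j + 2*g^2 + 4*g*j + 3*g + 6*j)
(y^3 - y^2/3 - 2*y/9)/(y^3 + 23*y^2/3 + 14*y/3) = (9*y^2 - 3*y - 2)/(3*(3*y^2 + 23*y + 14))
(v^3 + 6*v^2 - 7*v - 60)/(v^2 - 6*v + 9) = (v^2 + 9*v + 20)/(v - 3)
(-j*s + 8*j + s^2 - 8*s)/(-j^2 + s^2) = (s - 8)/(j + s)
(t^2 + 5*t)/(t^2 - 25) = t/(t - 5)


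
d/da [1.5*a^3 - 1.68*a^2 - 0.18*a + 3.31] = 4.5*a^2 - 3.36*a - 0.18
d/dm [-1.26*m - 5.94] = -1.26000000000000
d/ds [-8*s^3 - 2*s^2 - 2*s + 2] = -24*s^2 - 4*s - 2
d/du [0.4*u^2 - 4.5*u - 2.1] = 0.8*u - 4.5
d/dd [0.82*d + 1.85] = 0.820000000000000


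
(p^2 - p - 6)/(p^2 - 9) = (p + 2)/(p + 3)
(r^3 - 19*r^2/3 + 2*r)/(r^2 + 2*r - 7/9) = 3*r*(r - 6)/(3*r + 7)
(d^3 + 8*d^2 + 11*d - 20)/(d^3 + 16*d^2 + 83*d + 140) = (d - 1)/(d + 7)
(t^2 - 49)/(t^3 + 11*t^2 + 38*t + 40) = (t^2 - 49)/(t^3 + 11*t^2 + 38*t + 40)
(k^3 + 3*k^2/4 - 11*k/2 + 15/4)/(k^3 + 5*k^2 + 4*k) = (4*k^3 + 3*k^2 - 22*k + 15)/(4*k*(k^2 + 5*k + 4))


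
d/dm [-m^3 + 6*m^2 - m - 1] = -3*m^2 + 12*m - 1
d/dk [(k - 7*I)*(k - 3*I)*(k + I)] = 3*k^2 - 18*I*k - 11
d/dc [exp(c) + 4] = exp(c)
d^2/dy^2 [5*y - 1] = 0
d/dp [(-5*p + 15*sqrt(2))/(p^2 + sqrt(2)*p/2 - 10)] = 10*(p^2 - 6*sqrt(2)*p + 7)/(2*p^4 + 2*sqrt(2)*p^3 - 39*p^2 - 20*sqrt(2)*p + 200)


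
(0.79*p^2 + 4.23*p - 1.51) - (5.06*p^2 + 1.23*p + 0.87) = -4.27*p^2 + 3.0*p - 2.38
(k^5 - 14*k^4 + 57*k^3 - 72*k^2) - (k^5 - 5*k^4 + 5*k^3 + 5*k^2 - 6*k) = -9*k^4 + 52*k^3 - 77*k^2 + 6*k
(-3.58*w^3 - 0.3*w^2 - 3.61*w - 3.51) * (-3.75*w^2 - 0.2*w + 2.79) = 13.425*w^5 + 1.841*w^4 + 3.6093*w^3 + 13.0475*w^2 - 9.3699*w - 9.7929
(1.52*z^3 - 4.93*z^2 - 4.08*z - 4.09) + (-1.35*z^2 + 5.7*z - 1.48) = 1.52*z^3 - 6.28*z^2 + 1.62*z - 5.57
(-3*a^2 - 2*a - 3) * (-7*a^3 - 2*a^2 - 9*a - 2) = 21*a^5 + 20*a^4 + 52*a^3 + 30*a^2 + 31*a + 6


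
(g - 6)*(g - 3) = g^2 - 9*g + 18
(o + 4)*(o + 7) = o^2 + 11*o + 28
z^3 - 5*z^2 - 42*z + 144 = (z - 8)*(z - 3)*(z + 6)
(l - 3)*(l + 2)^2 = l^3 + l^2 - 8*l - 12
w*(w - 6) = w^2 - 6*w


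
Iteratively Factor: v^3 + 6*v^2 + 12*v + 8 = (v + 2)*(v^2 + 4*v + 4) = (v + 2)^2*(v + 2)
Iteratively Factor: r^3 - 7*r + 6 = (r - 2)*(r^2 + 2*r - 3) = (r - 2)*(r - 1)*(r + 3)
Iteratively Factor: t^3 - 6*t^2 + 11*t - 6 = (t - 3)*(t^2 - 3*t + 2) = (t - 3)*(t - 1)*(t - 2)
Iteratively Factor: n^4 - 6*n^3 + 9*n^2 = (n)*(n^3 - 6*n^2 + 9*n) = n*(n - 3)*(n^2 - 3*n) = n^2*(n - 3)*(n - 3)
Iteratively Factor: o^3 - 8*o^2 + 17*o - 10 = (o - 5)*(o^2 - 3*o + 2) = (o - 5)*(o - 2)*(o - 1)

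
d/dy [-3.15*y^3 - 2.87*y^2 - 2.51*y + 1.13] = -9.45*y^2 - 5.74*y - 2.51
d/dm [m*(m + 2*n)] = 2*m + 2*n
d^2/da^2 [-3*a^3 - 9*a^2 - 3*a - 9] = -18*a - 18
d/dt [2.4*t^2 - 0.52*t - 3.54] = 4.8*t - 0.52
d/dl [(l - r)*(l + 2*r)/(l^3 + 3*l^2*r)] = (l*(l + 3*r)*(2*l + r) - 3*(l - r)*(l + 2*r)^2)/(l^3*(l + 3*r)^2)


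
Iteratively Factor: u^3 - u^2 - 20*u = (u)*(u^2 - u - 20) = u*(u + 4)*(u - 5)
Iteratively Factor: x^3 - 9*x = (x)*(x^2 - 9) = x*(x - 3)*(x + 3)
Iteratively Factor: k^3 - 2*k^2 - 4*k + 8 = (k + 2)*(k^2 - 4*k + 4) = (k - 2)*(k + 2)*(k - 2)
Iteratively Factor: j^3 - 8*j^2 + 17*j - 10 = (j - 5)*(j^2 - 3*j + 2) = (j - 5)*(j - 2)*(j - 1)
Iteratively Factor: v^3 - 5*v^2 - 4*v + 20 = (v - 5)*(v^2 - 4) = (v - 5)*(v + 2)*(v - 2)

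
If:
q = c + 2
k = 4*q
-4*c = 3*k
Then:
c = -3/2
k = 2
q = 1/2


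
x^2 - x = x*(x - 1)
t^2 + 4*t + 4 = (t + 2)^2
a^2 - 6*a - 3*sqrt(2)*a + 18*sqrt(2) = (a - 6)*(a - 3*sqrt(2))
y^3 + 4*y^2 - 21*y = y*(y - 3)*(y + 7)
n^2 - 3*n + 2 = (n - 2)*(n - 1)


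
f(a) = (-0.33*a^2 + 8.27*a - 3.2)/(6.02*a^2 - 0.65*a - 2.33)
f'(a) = (0.65 - 12.04*a)*(-0.33*a^2 + 8.27*a - 3.2)/(6.02*a^2 - 0.65*a - 2.33)^2 + (8.27 - 0.66*a)/(6.02*a^2 - 0.65*a - 2.33)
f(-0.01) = 1.41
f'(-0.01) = -4.03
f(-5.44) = -0.32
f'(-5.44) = -0.05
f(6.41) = 0.15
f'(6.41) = -0.03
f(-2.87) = -0.60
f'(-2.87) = -0.23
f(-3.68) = -0.47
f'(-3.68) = -0.13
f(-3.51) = -0.49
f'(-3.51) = -0.14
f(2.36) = 0.49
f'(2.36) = -0.23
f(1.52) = 0.81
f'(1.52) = -0.67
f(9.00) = 0.09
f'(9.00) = -0.02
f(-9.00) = -0.21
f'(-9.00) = -0.02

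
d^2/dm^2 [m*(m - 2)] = 2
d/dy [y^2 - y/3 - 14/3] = 2*y - 1/3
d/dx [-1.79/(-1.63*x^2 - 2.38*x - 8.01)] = (-5.8354*x - 4.2602)/(1.63*x^2 + 2.38*x + 8.01)^2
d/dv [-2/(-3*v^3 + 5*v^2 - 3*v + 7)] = 2*(-9*v^2 + 10*v - 3)/(3*v^3 - 5*v^2 + 3*v - 7)^2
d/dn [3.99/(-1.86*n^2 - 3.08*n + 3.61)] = (14.8428*n + 12.2892)/(1.86*n^2 + 3.08*n - 3.61)^2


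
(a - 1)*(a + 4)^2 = a^3 + 7*a^2 + 8*a - 16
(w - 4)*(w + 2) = w^2 - 2*w - 8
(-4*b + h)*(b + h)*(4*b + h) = -16*b^3 - 16*b^2*h + b*h^2 + h^3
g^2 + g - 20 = (g - 4)*(g + 5)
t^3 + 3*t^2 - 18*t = t*(t - 3)*(t + 6)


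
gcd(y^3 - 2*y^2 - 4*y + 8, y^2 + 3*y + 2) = y + 2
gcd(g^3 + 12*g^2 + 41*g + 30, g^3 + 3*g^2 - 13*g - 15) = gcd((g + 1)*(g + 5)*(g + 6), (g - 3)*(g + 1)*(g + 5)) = g^2 + 6*g + 5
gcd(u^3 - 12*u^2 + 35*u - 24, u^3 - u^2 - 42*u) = 1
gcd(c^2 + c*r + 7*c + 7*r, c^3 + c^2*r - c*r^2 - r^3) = c + r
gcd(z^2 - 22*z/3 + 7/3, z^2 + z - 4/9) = z - 1/3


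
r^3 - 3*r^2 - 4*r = r*(r - 4)*(r + 1)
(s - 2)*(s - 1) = s^2 - 3*s + 2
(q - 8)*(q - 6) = q^2 - 14*q + 48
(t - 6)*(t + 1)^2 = t^3 - 4*t^2 - 11*t - 6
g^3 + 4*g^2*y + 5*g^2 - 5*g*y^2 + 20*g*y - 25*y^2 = (g + 5)*(g - y)*(g + 5*y)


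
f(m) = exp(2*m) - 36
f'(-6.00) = 0.00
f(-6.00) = -36.00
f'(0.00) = 2.00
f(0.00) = -35.00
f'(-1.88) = 0.05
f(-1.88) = -35.98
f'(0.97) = 13.92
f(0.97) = -29.04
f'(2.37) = 228.87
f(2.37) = 78.43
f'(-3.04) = 0.00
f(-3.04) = -36.00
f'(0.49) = 5.33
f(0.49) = -33.34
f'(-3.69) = 0.00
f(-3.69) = -36.00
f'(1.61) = 50.06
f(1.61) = -10.97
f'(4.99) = 43180.63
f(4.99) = 21554.31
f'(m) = 2*exp(2*m)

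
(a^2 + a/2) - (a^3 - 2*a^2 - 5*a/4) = -a^3 + 3*a^2 + 7*a/4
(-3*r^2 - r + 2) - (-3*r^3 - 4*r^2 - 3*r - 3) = 3*r^3 + r^2 + 2*r + 5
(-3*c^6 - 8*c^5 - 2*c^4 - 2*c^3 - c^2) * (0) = 0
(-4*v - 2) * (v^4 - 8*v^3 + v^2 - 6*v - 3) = -4*v^5 + 30*v^4 + 12*v^3 + 22*v^2 + 24*v + 6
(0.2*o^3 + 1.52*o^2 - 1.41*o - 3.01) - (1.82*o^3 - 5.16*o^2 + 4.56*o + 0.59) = -1.62*o^3 + 6.68*o^2 - 5.97*o - 3.6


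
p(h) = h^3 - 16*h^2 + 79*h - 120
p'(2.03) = 26.40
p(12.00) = 252.00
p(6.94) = -8.10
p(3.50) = 3.38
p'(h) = 3*h^2 - 32*h + 79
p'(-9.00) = 610.00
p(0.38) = -92.24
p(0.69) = -72.78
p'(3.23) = 6.94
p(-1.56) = -285.97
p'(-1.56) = 136.22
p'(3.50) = 3.75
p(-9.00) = -2856.00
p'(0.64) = 59.75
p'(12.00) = 127.00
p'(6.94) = 1.41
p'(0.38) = 67.27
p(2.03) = -17.20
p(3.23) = 1.94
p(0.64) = -75.73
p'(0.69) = 58.35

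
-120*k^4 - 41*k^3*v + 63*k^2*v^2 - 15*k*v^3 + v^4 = (-8*k + v)*(-5*k + v)*(-3*k + v)*(k + v)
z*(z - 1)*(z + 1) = z^3 - z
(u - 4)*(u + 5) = u^2 + u - 20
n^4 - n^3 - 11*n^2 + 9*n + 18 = (n - 3)*(n - 2)*(n + 1)*(n + 3)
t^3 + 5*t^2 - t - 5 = (t - 1)*(t + 1)*(t + 5)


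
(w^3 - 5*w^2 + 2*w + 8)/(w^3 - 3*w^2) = (w^3 - 5*w^2 + 2*w + 8)/(w^2*(w - 3))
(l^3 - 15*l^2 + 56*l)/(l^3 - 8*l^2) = (l - 7)/l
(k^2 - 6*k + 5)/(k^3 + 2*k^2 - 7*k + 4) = (k - 5)/(k^2 + 3*k - 4)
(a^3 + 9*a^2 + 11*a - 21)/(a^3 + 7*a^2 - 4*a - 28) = (a^2 + 2*a - 3)/(a^2 - 4)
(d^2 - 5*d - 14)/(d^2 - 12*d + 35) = (d + 2)/(d - 5)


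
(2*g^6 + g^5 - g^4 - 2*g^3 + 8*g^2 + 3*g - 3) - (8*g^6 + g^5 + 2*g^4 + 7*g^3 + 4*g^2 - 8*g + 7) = -6*g^6 - 3*g^4 - 9*g^3 + 4*g^2 + 11*g - 10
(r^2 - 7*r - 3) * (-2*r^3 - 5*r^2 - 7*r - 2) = -2*r^5 + 9*r^4 + 34*r^3 + 62*r^2 + 35*r + 6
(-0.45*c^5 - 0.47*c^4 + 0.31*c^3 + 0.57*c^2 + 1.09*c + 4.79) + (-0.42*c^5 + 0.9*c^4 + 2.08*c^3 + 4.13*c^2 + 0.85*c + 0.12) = -0.87*c^5 + 0.43*c^4 + 2.39*c^3 + 4.7*c^2 + 1.94*c + 4.91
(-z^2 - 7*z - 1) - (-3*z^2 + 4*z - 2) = 2*z^2 - 11*z + 1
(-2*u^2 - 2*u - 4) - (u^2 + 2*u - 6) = -3*u^2 - 4*u + 2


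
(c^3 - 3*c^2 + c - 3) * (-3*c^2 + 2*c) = -3*c^5 + 11*c^4 - 9*c^3 + 11*c^2 - 6*c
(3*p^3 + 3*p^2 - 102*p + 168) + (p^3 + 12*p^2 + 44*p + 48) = 4*p^3 + 15*p^2 - 58*p + 216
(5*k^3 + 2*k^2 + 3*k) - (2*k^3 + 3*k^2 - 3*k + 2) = 3*k^3 - k^2 + 6*k - 2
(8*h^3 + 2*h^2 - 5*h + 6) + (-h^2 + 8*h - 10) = 8*h^3 + h^2 + 3*h - 4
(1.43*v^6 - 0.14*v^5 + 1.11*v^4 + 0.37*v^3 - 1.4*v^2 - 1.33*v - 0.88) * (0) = 0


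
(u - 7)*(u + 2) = u^2 - 5*u - 14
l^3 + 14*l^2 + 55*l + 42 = (l + 1)*(l + 6)*(l + 7)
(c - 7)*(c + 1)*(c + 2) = c^3 - 4*c^2 - 19*c - 14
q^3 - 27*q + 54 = (q - 3)^2*(q + 6)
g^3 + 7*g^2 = g^2*(g + 7)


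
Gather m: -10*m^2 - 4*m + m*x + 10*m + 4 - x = -10*m^2 + m*(x + 6) - x + 4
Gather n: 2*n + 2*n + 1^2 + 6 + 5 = 4*n + 12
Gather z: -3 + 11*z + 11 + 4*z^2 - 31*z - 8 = 4*z^2 - 20*z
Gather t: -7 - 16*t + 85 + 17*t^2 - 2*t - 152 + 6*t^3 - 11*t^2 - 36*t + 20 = 6*t^3 + 6*t^2 - 54*t - 54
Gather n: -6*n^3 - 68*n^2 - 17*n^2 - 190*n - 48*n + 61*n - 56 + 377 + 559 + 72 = -6*n^3 - 85*n^2 - 177*n + 952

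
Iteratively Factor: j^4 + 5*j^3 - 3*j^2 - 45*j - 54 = (j + 3)*(j^3 + 2*j^2 - 9*j - 18) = (j + 2)*(j + 3)*(j^2 - 9) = (j + 2)*(j + 3)^2*(j - 3)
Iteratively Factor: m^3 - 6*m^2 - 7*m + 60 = (m + 3)*(m^2 - 9*m + 20) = (m - 4)*(m + 3)*(m - 5)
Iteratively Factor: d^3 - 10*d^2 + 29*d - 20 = (d - 4)*(d^2 - 6*d + 5) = (d - 4)*(d - 1)*(d - 5)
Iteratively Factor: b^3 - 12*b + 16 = (b + 4)*(b^2 - 4*b + 4) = (b - 2)*(b + 4)*(b - 2)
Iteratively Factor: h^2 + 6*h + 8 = (h + 2)*(h + 4)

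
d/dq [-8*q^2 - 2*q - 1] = -16*q - 2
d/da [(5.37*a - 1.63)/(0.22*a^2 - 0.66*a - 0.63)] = (-1.1814*a^2 + 0.7172*a - 4.4589)/(0.0484*a^4 - 0.2904*a^3 + 0.1584*a^2 + 0.8316*a + 0.3969)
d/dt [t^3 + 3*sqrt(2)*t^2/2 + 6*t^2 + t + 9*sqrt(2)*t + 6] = 3*t^2 + 3*sqrt(2)*t + 12*t + 1 + 9*sqrt(2)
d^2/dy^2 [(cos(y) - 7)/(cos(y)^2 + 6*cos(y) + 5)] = (-9*(1 - cos(2*y))^2*cos(y)/4 + 17*(1 - cos(2*y))^2/2 - 398*cos(y) + 84*cos(2*y) + 75*cos(3*y)/2 + cos(5*y)/2 - 444)/((cos(y) + 1)^3*(cos(y) + 5)^3)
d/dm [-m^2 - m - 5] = -2*m - 1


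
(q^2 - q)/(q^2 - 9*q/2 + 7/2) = 2*q/(2*q - 7)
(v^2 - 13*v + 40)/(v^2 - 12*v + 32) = (v - 5)/(v - 4)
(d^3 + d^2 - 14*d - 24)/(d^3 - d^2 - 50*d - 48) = (-d^3 - d^2 + 14*d + 24)/(-d^3 + d^2 + 50*d + 48)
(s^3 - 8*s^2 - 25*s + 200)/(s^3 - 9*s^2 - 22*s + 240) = (s - 5)/(s - 6)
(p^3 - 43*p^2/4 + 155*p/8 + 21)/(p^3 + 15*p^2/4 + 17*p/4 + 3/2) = (p^2 - 23*p/2 + 28)/(p^2 + 3*p + 2)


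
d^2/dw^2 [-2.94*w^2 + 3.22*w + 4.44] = -5.88000000000000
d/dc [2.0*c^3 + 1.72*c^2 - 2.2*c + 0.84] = 6.0*c^2 + 3.44*c - 2.2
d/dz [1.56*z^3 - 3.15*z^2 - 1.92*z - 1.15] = 4.68*z^2 - 6.3*z - 1.92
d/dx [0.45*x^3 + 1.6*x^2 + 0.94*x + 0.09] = 1.35*x^2 + 3.2*x + 0.94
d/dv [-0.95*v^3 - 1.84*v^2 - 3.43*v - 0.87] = -2.85*v^2 - 3.68*v - 3.43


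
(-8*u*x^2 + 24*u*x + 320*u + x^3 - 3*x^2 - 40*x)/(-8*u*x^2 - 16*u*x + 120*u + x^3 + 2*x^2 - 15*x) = (x - 8)/(x - 3)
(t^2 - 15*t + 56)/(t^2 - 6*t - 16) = (t - 7)/(t + 2)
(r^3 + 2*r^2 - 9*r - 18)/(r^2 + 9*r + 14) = (r^2 - 9)/(r + 7)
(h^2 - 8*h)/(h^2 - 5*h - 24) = h/(h + 3)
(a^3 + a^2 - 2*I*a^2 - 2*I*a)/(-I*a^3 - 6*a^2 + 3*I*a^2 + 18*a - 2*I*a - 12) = (I*a^3 + a^2*(2 + I) + 2*a)/(a^3 + a^2*(-3 - 6*I) + a*(2 + 18*I) - 12*I)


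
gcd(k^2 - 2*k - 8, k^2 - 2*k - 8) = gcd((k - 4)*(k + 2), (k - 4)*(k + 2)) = k^2 - 2*k - 8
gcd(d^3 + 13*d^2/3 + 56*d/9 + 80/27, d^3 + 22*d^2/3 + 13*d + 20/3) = d + 4/3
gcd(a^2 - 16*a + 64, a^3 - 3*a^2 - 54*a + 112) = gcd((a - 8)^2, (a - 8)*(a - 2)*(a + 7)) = a - 8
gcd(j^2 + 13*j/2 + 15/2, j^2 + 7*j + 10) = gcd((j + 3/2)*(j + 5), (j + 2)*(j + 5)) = j + 5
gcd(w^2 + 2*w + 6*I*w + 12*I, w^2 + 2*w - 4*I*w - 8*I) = w + 2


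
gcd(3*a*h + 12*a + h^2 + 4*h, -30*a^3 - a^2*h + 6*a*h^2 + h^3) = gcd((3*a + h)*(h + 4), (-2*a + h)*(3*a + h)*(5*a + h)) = 3*a + h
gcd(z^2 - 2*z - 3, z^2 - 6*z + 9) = z - 3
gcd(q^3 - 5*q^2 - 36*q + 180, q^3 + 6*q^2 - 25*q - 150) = q^2 + q - 30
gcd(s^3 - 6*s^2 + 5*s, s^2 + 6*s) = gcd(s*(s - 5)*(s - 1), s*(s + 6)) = s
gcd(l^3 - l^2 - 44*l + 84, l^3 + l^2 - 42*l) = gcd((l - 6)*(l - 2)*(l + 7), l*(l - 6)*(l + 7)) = l^2 + l - 42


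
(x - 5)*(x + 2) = x^2 - 3*x - 10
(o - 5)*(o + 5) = o^2 - 25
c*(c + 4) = c^2 + 4*c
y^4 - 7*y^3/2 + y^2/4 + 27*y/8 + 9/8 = (y - 3)*(y - 3/2)*(y + 1/2)^2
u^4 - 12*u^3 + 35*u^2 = u^2*(u - 7)*(u - 5)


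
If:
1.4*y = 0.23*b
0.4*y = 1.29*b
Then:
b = 0.00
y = 0.00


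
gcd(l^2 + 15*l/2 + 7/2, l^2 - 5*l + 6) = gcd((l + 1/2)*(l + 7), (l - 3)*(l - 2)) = 1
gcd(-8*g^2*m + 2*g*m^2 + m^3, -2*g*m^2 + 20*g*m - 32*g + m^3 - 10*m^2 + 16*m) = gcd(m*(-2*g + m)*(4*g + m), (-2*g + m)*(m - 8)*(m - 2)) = 2*g - m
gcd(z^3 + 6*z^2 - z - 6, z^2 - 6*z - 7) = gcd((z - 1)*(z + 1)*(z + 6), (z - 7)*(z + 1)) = z + 1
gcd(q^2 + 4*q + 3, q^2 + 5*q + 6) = q + 3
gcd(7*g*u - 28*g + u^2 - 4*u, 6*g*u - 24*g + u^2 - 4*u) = u - 4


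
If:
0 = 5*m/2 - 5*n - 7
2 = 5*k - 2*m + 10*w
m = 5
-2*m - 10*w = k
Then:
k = 11/2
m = 5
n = 11/10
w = -31/20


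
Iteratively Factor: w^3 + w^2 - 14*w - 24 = (w + 3)*(w^2 - 2*w - 8) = (w - 4)*(w + 3)*(w + 2)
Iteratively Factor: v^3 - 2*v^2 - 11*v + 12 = (v + 3)*(v^2 - 5*v + 4) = (v - 4)*(v + 3)*(v - 1)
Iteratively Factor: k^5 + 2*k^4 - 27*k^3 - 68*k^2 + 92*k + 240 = (k + 2)*(k^4 - 27*k^2 - 14*k + 120) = (k - 5)*(k + 2)*(k^3 + 5*k^2 - 2*k - 24) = (k - 5)*(k + 2)*(k + 4)*(k^2 + k - 6) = (k - 5)*(k + 2)*(k + 3)*(k + 4)*(k - 2)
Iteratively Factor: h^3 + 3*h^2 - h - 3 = (h + 1)*(h^2 + 2*h - 3) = (h + 1)*(h + 3)*(h - 1)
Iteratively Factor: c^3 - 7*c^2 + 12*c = (c - 4)*(c^2 - 3*c) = c*(c - 4)*(c - 3)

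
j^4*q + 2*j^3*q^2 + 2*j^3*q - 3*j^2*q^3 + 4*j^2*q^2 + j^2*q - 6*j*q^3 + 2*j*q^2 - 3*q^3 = (j + 1)*(j - q)*(j + 3*q)*(j*q + q)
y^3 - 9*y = y*(y - 3)*(y + 3)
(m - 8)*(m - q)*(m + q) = m^3 - 8*m^2 - m*q^2 + 8*q^2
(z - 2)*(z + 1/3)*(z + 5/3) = z^3 - 31*z/9 - 10/9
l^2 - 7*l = l*(l - 7)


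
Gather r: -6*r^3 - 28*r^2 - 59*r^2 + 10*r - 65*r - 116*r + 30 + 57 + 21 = -6*r^3 - 87*r^2 - 171*r + 108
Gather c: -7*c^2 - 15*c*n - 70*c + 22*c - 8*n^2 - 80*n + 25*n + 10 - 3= -7*c^2 + c*(-15*n - 48) - 8*n^2 - 55*n + 7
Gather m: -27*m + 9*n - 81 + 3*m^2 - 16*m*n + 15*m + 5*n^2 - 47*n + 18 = 3*m^2 + m*(-16*n - 12) + 5*n^2 - 38*n - 63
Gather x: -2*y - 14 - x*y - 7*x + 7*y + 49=x*(-y - 7) + 5*y + 35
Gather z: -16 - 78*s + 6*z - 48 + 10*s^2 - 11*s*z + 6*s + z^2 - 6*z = 10*s^2 - 11*s*z - 72*s + z^2 - 64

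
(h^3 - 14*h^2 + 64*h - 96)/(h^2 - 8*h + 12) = (h^2 - 8*h + 16)/(h - 2)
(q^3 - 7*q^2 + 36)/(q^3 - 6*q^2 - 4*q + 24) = (q - 3)/(q - 2)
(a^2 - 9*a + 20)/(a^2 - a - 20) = (a - 4)/(a + 4)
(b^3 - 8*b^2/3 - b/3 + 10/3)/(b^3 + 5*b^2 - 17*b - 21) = (3*b^2 - 11*b + 10)/(3*(b^2 + 4*b - 21))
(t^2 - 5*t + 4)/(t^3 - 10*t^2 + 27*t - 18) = (t - 4)/(t^2 - 9*t + 18)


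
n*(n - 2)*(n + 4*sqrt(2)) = n^3 - 2*n^2 + 4*sqrt(2)*n^2 - 8*sqrt(2)*n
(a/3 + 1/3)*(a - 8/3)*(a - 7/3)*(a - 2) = a^4/3 - 2*a^3 + 83*a^2/27 + 34*a/27 - 112/27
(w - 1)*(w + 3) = w^2 + 2*w - 3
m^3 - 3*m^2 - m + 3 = (m - 3)*(m - 1)*(m + 1)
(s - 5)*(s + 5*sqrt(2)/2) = s^2 - 5*s + 5*sqrt(2)*s/2 - 25*sqrt(2)/2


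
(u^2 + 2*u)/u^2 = (u + 2)/u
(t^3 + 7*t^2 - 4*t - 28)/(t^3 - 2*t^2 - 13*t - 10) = (t^2 + 5*t - 14)/(t^2 - 4*t - 5)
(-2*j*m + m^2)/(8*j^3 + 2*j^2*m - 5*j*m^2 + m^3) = -m/(4*j^2 + 3*j*m - m^2)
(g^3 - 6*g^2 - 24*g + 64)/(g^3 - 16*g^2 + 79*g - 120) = (g^2 + 2*g - 8)/(g^2 - 8*g + 15)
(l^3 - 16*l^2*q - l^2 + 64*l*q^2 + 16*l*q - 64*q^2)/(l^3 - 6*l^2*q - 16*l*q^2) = (l^2 - 8*l*q - l + 8*q)/(l*(l + 2*q))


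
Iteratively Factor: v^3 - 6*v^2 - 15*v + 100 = (v - 5)*(v^2 - v - 20) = (v - 5)^2*(v + 4)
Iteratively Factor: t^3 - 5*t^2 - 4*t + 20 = (t + 2)*(t^2 - 7*t + 10) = (t - 5)*(t + 2)*(t - 2)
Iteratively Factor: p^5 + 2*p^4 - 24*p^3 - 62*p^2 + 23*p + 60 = (p + 1)*(p^4 + p^3 - 25*p^2 - 37*p + 60) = (p - 1)*(p + 1)*(p^3 + 2*p^2 - 23*p - 60) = (p - 1)*(p + 1)*(p + 4)*(p^2 - 2*p - 15) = (p - 1)*(p + 1)*(p + 3)*(p + 4)*(p - 5)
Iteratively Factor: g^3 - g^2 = (g)*(g^2 - g) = g^2*(g - 1)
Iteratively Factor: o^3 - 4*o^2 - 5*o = (o - 5)*(o^2 + o) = o*(o - 5)*(o + 1)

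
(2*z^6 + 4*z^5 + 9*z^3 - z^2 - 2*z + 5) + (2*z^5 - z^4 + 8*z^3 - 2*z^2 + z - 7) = 2*z^6 + 6*z^5 - z^4 + 17*z^3 - 3*z^2 - z - 2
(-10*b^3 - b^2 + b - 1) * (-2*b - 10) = 20*b^4 + 102*b^3 + 8*b^2 - 8*b + 10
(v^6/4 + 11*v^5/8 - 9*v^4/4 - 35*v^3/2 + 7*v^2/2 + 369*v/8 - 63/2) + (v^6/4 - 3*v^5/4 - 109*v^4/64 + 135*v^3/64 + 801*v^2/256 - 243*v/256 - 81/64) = v^6/2 + 5*v^5/8 - 253*v^4/64 - 985*v^3/64 + 1697*v^2/256 + 11565*v/256 - 2097/64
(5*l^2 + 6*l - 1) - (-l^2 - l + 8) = 6*l^2 + 7*l - 9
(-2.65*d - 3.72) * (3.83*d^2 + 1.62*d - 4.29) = -10.1495*d^3 - 18.5406*d^2 + 5.3421*d + 15.9588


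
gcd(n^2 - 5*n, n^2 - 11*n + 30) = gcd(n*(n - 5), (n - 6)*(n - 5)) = n - 5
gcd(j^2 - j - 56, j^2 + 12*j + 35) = j + 7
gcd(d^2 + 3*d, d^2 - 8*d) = d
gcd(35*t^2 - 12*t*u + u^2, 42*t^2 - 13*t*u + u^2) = 7*t - u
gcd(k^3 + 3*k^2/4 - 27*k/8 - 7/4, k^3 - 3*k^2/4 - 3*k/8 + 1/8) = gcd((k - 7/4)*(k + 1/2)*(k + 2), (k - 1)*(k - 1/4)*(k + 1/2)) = k + 1/2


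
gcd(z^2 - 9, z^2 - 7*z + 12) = z - 3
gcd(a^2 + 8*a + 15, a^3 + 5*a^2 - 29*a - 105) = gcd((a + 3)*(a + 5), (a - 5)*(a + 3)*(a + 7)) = a + 3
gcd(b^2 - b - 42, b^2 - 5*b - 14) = b - 7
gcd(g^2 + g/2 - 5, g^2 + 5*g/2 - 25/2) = 1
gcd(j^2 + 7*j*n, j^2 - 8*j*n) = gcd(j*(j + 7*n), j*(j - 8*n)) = j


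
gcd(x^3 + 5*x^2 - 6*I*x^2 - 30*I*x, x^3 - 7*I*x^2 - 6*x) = x^2 - 6*I*x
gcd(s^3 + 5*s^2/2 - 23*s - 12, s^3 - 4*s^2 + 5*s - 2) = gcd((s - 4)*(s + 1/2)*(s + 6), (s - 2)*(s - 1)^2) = 1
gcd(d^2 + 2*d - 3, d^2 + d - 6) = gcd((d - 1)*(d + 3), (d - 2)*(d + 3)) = d + 3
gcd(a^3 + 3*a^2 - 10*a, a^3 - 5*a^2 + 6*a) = a^2 - 2*a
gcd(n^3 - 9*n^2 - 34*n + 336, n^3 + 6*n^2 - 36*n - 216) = n + 6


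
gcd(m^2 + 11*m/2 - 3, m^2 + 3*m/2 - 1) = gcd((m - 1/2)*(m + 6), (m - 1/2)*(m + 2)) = m - 1/2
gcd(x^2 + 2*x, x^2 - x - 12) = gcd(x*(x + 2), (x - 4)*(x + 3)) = 1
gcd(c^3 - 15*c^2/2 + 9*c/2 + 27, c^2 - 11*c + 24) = c - 3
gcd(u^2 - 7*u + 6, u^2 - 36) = u - 6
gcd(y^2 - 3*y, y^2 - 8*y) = y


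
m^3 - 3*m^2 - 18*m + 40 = (m - 5)*(m - 2)*(m + 4)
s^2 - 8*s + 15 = (s - 5)*(s - 3)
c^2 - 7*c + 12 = (c - 4)*(c - 3)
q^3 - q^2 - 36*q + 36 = (q - 6)*(q - 1)*(q + 6)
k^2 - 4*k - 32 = (k - 8)*(k + 4)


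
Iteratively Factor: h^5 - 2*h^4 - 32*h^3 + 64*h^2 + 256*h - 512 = (h - 4)*(h^4 + 2*h^3 - 24*h^2 - 32*h + 128) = (h - 4)*(h + 4)*(h^3 - 2*h^2 - 16*h + 32) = (h - 4)^2*(h + 4)*(h^2 + 2*h - 8) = (h - 4)^2*(h - 2)*(h + 4)*(h + 4)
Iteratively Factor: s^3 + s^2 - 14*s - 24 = (s + 3)*(s^2 - 2*s - 8) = (s + 2)*(s + 3)*(s - 4)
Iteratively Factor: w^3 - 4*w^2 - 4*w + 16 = (w - 4)*(w^2 - 4) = (w - 4)*(w + 2)*(w - 2)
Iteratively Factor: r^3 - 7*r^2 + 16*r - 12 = (r - 2)*(r^2 - 5*r + 6) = (r - 3)*(r - 2)*(r - 2)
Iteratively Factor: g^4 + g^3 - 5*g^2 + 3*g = (g)*(g^3 + g^2 - 5*g + 3) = g*(g - 1)*(g^2 + 2*g - 3) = g*(g - 1)*(g + 3)*(g - 1)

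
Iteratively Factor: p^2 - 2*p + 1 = (p - 1)*(p - 1)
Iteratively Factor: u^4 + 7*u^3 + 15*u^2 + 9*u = (u)*(u^3 + 7*u^2 + 15*u + 9) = u*(u + 1)*(u^2 + 6*u + 9) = u*(u + 1)*(u + 3)*(u + 3)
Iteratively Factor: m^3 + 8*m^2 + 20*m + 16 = (m + 2)*(m^2 + 6*m + 8) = (m + 2)*(m + 4)*(m + 2)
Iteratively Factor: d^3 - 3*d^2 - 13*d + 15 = (d + 3)*(d^2 - 6*d + 5) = (d - 1)*(d + 3)*(d - 5)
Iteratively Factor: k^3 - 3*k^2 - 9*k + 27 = (k - 3)*(k^2 - 9) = (k - 3)*(k + 3)*(k - 3)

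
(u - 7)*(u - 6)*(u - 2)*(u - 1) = u^4 - 16*u^3 + 83*u^2 - 152*u + 84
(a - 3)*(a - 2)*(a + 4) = a^3 - a^2 - 14*a + 24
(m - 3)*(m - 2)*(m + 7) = m^3 + 2*m^2 - 29*m + 42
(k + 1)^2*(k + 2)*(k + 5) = k^4 + 9*k^3 + 25*k^2 + 27*k + 10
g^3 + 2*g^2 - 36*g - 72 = (g - 6)*(g + 2)*(g + 6)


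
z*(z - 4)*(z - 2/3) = z^3 - 14*z^2/3 + 8*z/3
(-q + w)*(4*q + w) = -4*q^2 + 3*q*w + w^2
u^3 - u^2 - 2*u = u*(u - 2)*(u + 1)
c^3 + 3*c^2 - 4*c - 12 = (c - 2)*(c + 2)*(c + 3)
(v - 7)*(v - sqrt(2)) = v^2 - 7*v - sqrt(2)*v + 7*sqrt(2)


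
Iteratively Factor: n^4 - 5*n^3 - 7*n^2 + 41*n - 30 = (n - 1)*(n^3 - 4*n^2 - 11*n + 30) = (n - 1)*(n + 3)*(n^2 - 7*n + 10) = (n - 2)*(n - 1)*(n + 3)*(n - 5)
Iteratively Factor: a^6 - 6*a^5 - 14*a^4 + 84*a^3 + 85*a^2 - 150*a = (a)*(a^5 - 6*a^4 - 14*a^3 + 84*a^2 + 85*a - 150) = a*(a + 2)*(a^4 - 8*a^3 + 2*a^2 + 80*a - 75) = a*(a - 5)*(a + 2)*(a^3 - 3*a^2 - 13*a + 15) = a*(a - 5)*(a - 1)*(a + 2)*(a^2 - 2*a - 15) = a*(a - 5)^2*(a - 1)*(a + 2)*(a + 3)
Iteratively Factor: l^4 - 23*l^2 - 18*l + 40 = (l + 2)*(l^3 - 2*l^2 - 19*l + 20) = (l - 1)*(l + 2)*(l^2 - l - 20) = (l - 1)*(l + 2)*(l + 4)*(l - 5)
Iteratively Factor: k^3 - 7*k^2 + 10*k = (k)*(k^2 - 7*k + 10) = k*(k - 2)*(k - 5)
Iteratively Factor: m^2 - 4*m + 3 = (m - 3)*(m - 1)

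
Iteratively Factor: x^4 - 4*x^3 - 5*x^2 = (x + 1)*(x^3 - 5*x^2) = x*(x + 1)*(x^2 - 5*x) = x^2*(x + 1)*(x - 5)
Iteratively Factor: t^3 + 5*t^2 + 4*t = (t + 1)*(t^2 + 4*t) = (t + 1)*(t + 4)*(t)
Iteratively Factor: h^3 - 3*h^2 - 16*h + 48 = (h - 4)*(h^2 + h - 12) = (h - 4)*(h + 4)*(h - 3)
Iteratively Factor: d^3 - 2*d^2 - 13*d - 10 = (d + 2)*(d^2 - 4*d - 5) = (d + 1)*(d + 2)*(d - 5)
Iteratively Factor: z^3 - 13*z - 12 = (z - 4)*(z^2 + 4*z + 3) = (z - 4)*(z + 3)*(z + 1)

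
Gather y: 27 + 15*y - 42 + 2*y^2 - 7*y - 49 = 2*y^2 + 8*y - 64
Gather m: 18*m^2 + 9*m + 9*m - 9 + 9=18*m^2 + 18*m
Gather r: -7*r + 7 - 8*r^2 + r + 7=-8*r^2 - 6*r + 14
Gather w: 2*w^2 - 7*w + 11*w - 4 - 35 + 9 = 2*w^2 + 4*w - 30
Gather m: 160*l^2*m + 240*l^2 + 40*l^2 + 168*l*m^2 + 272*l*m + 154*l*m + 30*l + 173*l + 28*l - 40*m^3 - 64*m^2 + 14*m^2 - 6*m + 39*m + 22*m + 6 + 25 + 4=280*l^2 + 231*l - 40*m^3 + m^2*(168*l - 50) + m*(160*l^2 + 426*l + 55) + 35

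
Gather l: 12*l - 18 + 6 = 12*l - 12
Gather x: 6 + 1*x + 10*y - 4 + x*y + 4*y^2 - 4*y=x*(y + 1) + 4*y^2 + 6*y + 2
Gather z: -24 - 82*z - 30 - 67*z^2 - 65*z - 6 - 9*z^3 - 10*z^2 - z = -9*z^3 - 77*z^2 - 148*z - 60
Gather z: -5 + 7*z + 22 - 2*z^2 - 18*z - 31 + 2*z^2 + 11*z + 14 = 0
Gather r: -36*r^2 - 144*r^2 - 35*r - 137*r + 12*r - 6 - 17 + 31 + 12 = -180*r^2 - 160*r + 20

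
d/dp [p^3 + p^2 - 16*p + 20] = 3*p^2 + 2*p - 16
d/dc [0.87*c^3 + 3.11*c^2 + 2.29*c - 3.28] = 2.61*c^2 + 6.22*c + 2.29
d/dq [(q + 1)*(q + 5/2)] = 2*q + 7/2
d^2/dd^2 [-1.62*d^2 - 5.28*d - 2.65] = -3.24000000000000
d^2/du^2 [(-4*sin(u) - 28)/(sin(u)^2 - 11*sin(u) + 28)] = 4*(sin(u)^5 + 39*sin(u)^4 - 401*sin(u)^3 + 329*sin(u)^2 + 3570*sin(u) - 1918)/(sin(u)^2 - 11*sin(u) + 28)^3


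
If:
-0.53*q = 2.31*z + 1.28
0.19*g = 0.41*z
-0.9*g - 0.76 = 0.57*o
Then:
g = 2.15789473684211*z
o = -3.40720221606648*z - 1.33333333333333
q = -4.35849056603774*z - 2.41509433962264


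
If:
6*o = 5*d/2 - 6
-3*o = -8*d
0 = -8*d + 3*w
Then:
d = -4/9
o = -32/27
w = -32/27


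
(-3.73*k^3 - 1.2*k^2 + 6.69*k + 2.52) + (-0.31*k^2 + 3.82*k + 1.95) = -3.73*k^3 - 1.51*k^2 + 10.51*k + 4.47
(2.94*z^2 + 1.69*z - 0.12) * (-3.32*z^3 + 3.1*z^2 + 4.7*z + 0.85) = -9.7608*z^5 + 3.5032*z^4 + 19.4554*z^3 + 10.07*z^2 + 0.8725*z - 0.102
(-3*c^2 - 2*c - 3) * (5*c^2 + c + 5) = -15*c^4 - 13*c^3 - 32*c^2 - 13*c - 15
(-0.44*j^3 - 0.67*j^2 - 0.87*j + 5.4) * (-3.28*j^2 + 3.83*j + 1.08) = 1.4432*j^5 + 0.5124*j^4 - 0.1877*j^3 - 21.7677*j^2 + 19.7424*j + 5.832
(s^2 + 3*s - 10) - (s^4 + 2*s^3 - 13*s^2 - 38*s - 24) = -s^4 - 2*s^3 + 14*s^2 + 41*s + 14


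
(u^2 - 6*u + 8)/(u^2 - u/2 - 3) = 2*(u - 4)/(2*u + 3)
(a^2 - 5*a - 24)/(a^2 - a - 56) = (a + 3)/(a + 7)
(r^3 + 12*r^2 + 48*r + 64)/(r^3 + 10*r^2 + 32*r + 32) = (r + 4)/(r + 2)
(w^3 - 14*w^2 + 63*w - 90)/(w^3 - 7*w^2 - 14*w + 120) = (w - 3)/(w + 4)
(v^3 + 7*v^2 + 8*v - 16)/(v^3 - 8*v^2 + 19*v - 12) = (v^2 + 8*v + 16)/(v^2 - 7*v + 12)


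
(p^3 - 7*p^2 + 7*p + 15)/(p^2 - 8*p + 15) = p + 1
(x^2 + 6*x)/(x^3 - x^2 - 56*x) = (x + 6)/(x^2 - x - 56)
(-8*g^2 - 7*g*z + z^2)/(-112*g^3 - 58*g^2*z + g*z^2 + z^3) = (g + z)/(14*g^2 + 9*g*z + z^2)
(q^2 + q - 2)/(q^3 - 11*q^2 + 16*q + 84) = (q - 1)/(q^2 - 13*q + 42)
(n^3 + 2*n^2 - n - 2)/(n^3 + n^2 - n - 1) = (n + 2)/(n + 1)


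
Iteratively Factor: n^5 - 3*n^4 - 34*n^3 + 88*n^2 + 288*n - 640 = (n - 5)*(n^4 + 2*n^3 - 24*n^2 - 32*n + 128) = (n - 5)*(n - 2)*(n^3 + 4*n^2 - 16*n - 64) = (n - 5)*(n - 2)*(n + 4)*(n^2 - 16) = (n - 5)*(n - 2)*(n + 4)^2*(n - 4)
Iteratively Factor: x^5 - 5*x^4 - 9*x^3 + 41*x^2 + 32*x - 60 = (x + 2)*(x^4 - 7*x^3 + 5*x^2 + 31*x - 30) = (x - 1)*(x + 2)*(x^3 - 6*x^2 - x + 30) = (x - 1)*(x + 2)^2*(x^2 - 8*x + 15) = (x - 5)*(x - 1)*(x + 2)^2*(x - 3)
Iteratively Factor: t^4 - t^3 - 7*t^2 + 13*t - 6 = (t - 2)*(t^3 + t^2 - 5*t + 3) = (t - 2)*(t - 1)*(t^2 + 2*t - 3) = (t - 2)*(t - 1)^2*(t + 3)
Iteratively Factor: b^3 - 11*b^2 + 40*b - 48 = (b - 3)*(b^2 - 8*b + 16) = (b - 4)*(b - 3)*(b - 4)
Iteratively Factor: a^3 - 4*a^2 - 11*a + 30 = (a - 5)*(a^2 + a - 6) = (a - 5)*(a + 3)*(a - 2)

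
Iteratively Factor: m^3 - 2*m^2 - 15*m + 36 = (m - 3)*(m^2 + m - 12) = (m - 3)*(m + 4)*(m - 3)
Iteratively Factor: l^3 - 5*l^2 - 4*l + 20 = (l + 2)*(l^2 - 7*l + 10) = (l - 2)*(l + 2)*(l - 5)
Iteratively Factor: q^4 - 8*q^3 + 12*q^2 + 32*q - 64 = (q + 2)*(q^3 - 10*q^2 + 32*q - 32) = (q - 2)*(q + 2)*(q^2 - 8*q + 16) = (q - 4)*(q - 2)*(q + 2)*(q - 4)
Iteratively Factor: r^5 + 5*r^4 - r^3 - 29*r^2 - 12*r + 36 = (r + 3)*(r^4 + 2*r^3 - 7*r^2 - 8*r + 12) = (r + 3)^2*(r^3 - r^2 - 4*r + 4) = (r - 2)*(r + 3)^2*(r^2 + r - 2) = (r - 2)*(r - 1)*(r + 3)^2*(r + 2)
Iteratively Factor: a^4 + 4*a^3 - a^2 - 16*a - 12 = (a - 2)*(a^3 + 6*a^2 + 11*a + 6) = (a - 2)*(a + 1)*(a^2 + 5*a + 6) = (a - 2)*(a + 1)*(a + 3)*(a + 2)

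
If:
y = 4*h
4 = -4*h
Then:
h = -1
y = -4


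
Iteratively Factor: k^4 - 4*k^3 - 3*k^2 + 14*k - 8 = (k - 4)*(k^3 - 3*k + 2) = (k - 4)*(k - 1)*(k^2 + k - 2) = (k - 4)*(k - 1)^2*(k + 2)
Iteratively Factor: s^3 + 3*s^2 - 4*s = (s + 4)*(s^2 - s) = s*(s + 4)*(s - 1)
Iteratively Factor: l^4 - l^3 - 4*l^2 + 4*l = (l - 1)*(l^3 - 4*l) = (l - 1)*(l + 2)*(l^2 - 2*l) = (l - 2)*(l - 1)*(l + 2)*(l)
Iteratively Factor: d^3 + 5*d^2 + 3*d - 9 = (d + 3)*(d^2 + 2*d - 3) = (d - 1)*(d + 3)*(d + 3)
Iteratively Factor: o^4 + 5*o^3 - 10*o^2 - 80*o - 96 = (o + 3)*(o^3 + 2*o^2 - 16*o - 32) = (o + 3)*(o + 4)*(o^2 - 2*o - 8) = (o + 2)*(o + 3)*(o + 4)*(o - 4)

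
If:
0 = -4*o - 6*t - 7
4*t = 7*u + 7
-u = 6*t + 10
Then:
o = 7/23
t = -63/46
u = -41/23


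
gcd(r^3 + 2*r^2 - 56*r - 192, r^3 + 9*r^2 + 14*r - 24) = r^2 + 10*r + 24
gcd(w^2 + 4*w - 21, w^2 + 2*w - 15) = w - 3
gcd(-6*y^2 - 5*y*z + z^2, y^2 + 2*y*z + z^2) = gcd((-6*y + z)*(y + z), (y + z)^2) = y + z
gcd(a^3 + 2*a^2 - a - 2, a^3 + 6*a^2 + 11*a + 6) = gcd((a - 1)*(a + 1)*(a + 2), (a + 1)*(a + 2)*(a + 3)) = a^2 + 3*a + 2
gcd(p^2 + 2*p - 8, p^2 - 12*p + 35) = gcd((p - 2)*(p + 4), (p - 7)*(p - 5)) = 1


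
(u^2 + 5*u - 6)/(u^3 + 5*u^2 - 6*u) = 1/u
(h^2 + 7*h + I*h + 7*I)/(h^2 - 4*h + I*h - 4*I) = (h + 7)/(h - 4)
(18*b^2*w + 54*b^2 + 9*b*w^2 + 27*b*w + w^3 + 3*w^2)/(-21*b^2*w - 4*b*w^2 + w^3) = (6*b*w + 18*b + w^2 + 3*w)/(w*(-7*b + w))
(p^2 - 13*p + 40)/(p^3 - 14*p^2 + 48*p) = (p - 5)/(p*(p - 6))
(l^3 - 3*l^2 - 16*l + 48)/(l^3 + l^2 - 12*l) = (l - 4)/l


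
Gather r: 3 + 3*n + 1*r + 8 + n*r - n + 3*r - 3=2*n + r*(n + 4) + 8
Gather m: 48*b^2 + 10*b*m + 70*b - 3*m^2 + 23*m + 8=48*b^2 + 70*b - 3*m^2 + m*(10*b + 23) + 8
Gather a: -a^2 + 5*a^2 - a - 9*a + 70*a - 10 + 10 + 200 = 4*a^2 + 60*a + 200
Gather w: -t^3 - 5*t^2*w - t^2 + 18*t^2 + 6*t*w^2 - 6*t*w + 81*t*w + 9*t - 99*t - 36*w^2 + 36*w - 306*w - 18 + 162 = -t^3 + 17*t^2 - 90*t + w^2*(6*t - 36) + w*(-5*t^2 + 75*t - 270) + 144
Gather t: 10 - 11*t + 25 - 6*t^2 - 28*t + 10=-6*t^2 - 39*t + 45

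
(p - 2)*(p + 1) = p^2 - p - 2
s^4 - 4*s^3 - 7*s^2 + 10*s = s*(s - 5)*(s - 1)*(s + 2)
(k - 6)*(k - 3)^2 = k^3 - 12*k^2 + 45*k - 54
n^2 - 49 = (n - 7)*(n + 7)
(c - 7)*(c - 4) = c^2 - 11*c + 28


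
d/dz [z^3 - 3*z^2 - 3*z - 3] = 3*z^2 - 6*z - 3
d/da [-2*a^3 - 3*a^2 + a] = -6*a^2 - 6*a + 1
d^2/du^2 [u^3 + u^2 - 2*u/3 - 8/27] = 6*u + 2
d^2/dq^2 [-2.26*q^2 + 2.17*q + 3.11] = -4.52000000000000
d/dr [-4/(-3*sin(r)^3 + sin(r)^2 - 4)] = 4*(2 - 9*sin(r))*sin(r)*cos(r)/(3*sin(r)^3 - sin(r)^2 + 4)^2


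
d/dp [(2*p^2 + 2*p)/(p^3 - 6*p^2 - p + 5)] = 2*(p*(p + 1)*(-3*p^2 + 12*p + 1) + (2*p + 1)*(p^3 - 6*p^2 - p + 5))/(p^3 - 6*p^2 - p + 5)^2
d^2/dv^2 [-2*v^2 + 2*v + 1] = -4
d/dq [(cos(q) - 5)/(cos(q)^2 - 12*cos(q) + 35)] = sin(q)/(cos(q) - 7)^2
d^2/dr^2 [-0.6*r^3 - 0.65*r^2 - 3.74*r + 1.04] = -3.6*r - 1.3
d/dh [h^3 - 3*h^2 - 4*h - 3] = 3*h^2 - 6*h - 4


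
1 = 1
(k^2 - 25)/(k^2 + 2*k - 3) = (k^2 - 25)/(k^2 + 2*k - 3)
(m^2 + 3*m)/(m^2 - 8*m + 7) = m*(m + 3)/(m^2 - 8*m + 7)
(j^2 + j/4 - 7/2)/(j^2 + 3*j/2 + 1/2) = (4*j^2 + j - 14)/(2*(2*j^2 + 3*j + 1))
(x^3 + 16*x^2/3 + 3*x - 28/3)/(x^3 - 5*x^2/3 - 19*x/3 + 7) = (x + 4)/(x - 3)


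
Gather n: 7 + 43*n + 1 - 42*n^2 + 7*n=-42*n^2 + 50*n + 8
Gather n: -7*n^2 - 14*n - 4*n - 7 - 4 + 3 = -7*n^2 - 18*n - 8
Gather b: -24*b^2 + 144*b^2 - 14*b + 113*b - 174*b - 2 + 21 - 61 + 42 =120*b^2 - 75*b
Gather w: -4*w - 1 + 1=-4*w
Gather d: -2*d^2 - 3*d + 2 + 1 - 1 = -2*d^2 - 3*d + 2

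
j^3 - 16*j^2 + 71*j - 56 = (j - 8)*(j - 7)*(j - 1)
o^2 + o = o*(o + 1)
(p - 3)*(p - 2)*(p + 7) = p^3 + 2*p^2 - 29*p + 42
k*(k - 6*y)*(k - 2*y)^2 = k^4 - 10*k^3*y + 28*k^2*y^2 - 24*k*y^3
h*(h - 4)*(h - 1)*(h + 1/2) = h^4 - 9*h^3/2 + 3*h^2/2 + 2*h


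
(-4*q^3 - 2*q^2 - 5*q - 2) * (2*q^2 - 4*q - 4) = -8*q^5 + 12*q^4 + 14*q^3 + 24*q^2 + 28*q + 8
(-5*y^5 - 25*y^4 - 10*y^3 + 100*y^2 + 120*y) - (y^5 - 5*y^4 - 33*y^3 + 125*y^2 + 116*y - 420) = -6*y^5 - 20*y^4 + 23*y^3 - 25*y^2 + 4*y + 420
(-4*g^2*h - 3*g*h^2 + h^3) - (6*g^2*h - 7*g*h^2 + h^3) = -10*g^2*h + 4*g*h^2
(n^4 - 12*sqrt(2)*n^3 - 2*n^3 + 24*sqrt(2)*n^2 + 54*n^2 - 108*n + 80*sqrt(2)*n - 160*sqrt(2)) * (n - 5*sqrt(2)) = n^5 - 17*sqrt(2)*n^4 - 2*n^4 + 34*sqrt(2)*n^3 + 174*n^3 - 348*n^2 - 190*sqrt(2)*n^2 - 800*n + 380*sqrt(2)*n + 1600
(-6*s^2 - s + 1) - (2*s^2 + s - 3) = -8*s^2 - 2*s + 4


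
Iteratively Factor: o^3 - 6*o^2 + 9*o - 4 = (o - 4)*(o^2 - 2*o + 1) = (o - 4)*(o - 1)*(o - 1)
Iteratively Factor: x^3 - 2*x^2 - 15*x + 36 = (x - 3)*(x^2 + x - 12) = (x - 3)^2*(x + 4)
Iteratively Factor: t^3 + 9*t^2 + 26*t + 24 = (t + 3)*(t^2 + 6*t + 8) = (t + 2)*(t + 3)*(t + 4)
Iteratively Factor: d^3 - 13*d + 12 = (d - 3)*(d^2 + 3*d - 4) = (d - 3)*(d - 1)*(d + 4)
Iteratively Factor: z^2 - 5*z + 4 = (z - 4)*(z - 1)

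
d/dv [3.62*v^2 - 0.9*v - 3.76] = 7.24*v - 0.9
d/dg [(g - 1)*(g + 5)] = 2*g + 4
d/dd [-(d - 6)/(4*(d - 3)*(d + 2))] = (d^2 - 12*d + 12)/(4*(d^4 - 2*d^3 - 11*d^2 + 12*d + 36))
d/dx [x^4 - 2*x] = 4*x^3 - 2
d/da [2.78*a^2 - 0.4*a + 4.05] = 5.56*a - 0.4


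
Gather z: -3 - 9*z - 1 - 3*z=-12*z - 4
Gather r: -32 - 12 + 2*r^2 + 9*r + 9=2*r^2 + 9*r - 35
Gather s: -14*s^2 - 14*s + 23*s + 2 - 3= -14*s^2 + 9*s - 1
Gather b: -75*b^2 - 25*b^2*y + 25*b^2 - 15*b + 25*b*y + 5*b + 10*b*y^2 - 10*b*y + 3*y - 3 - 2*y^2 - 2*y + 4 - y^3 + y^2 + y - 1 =b^2*(-25*y - 50) + b*(10*y^2 + 15*y - 10) - y^3 - y^2 + 2*y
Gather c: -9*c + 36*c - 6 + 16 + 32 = 27*c + 42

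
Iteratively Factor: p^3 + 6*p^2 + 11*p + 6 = (p + 1)*(p^2 + 5*p + 6) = (p + 1)*(p + 2)*(p + 3)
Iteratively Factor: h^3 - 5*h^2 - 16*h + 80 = (h + 4)*(h^2 - 9*h + 20) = (h - 5)*(h + 4)*(h - 4)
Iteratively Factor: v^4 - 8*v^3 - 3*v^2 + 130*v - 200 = (v - 5)*(v^3 - 3*v^2 - 18*v + 40) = (v - 5)^2*(v^2 + 2*v - 8) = (v - 5)^2*(v + 4)*(v - 2)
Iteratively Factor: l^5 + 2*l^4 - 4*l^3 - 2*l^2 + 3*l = (l - 1)*(l^4 + 3*l^3 - l^2 - 3*l) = l*(l - 1)*(l^3 + 3*l^2 - l - 3) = l*(l - 1)^2*(l^2 + 4*l + 3) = l*(l - 1)^2*(l + 3)*(l + 1)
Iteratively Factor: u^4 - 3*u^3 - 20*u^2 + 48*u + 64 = (u - 4)*(u^3 + u^2 - 16*u - 16) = (u - 4)^2*(u^2 + 5*u + 4) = (u - 4)^2*(u + 1)*(u + 4)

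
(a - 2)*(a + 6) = a^2 + 4*a - 12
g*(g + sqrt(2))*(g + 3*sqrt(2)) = g^3 + 4*sqrt(2)*g^2 + 6*g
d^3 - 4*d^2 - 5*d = d*(d - 5)*(d + 1)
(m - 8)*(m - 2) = m^2 - 10*m + 16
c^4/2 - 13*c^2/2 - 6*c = c*(c/2 + 1/2)*(c - 4)*(c + 3)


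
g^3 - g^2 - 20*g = g*(g - 5)*(g + 4)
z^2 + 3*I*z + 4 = (z - I)*(z + 4*I)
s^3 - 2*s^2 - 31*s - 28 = (s - 7)*(s + 1)*(s + 4)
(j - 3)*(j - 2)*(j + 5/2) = j^3 - 5*j^2/2 - 13*j/2 + 15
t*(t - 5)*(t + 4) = t^3 - t^2 - 20*t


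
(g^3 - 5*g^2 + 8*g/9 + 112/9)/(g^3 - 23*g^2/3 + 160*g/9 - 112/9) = (3*g + 4)/(3*g - 4)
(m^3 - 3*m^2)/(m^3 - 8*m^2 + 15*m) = m/(m - 5)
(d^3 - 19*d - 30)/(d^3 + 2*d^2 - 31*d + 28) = (d^3 - 19*d - 30)/(d^3 + 2*d^2 - 31*d + 28)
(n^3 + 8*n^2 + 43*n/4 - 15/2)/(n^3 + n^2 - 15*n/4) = (2*n^2 + 11*n - 6)/(n*(2*n - 3))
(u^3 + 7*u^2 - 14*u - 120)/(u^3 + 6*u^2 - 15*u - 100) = (u + 6)/(u + 5)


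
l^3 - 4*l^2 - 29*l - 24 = (l - 8)*(l + 1)*(l + 3)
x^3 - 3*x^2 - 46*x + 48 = (x - 8)*(x - 1)*(x + 6)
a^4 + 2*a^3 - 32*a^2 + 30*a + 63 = (a - 3)^2*(a + 1)*(a + 7)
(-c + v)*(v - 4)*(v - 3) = -c*v^2 + 7*c*v - 12*c + v^3 - 7*v^2 + 12*v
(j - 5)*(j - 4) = j^2 - 9*j + 20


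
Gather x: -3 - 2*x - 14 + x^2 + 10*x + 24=x^2 + 8*x + 7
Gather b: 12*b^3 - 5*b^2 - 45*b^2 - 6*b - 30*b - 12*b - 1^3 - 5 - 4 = 12*b^3 - 50*b^2 - 48*b - 10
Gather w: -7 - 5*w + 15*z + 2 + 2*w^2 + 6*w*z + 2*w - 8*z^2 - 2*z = 2*w^2 + w*(6*z - 3) - 8*z^2 + 13*z - 5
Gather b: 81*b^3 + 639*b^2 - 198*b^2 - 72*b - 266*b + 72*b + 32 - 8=81*b^3 + 441*b^2 - 266*b + 24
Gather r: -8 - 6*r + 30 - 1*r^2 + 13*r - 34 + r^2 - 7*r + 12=0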